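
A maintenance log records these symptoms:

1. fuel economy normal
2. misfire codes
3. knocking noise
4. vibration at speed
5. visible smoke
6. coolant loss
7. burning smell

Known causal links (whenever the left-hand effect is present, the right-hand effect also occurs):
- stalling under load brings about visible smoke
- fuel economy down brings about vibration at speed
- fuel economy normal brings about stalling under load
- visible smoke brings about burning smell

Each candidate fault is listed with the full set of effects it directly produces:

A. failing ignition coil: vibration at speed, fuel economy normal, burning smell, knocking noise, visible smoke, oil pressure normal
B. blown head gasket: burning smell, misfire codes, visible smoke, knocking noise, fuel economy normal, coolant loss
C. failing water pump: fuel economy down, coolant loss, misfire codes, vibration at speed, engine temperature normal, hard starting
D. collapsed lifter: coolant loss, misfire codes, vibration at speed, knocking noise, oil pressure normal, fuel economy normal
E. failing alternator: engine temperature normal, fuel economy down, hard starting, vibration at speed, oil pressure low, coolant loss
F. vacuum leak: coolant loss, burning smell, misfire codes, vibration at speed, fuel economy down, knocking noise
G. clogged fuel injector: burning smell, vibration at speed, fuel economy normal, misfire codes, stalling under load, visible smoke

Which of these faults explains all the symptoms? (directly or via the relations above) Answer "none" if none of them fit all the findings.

For each candidate, compare predicted effects to what was observed:
(A) failing ignition coil — does not account for misfire codes, coolant loss
(B) blown head gasket — does not account for vibration at speed
(C) failing water pump — fails on fuel economy normal, knocking noise, visible smoke, burning smell (predicts fuel economy down, not fuel economy normal)
(D) collapsed lifter — fuel economy normal yes; misfire codes yes; knocking noise yes; vibration at speed yes; visible smoke yes (through fuel economy normal → stalling under load → visible smoke); coolant loss yes; burning smell yes (through fuel economy normal → stalling under load → visible smoke → burning smell)
(E) failing alternator — fails on fuel economy normal, misfire codes, knocking noise, visible smoke, burning smell (predicts fuel economy down, not fuel economy normal)
(F) vacuum leak — fuel economy normal NO; misfire codes yes; knocking noise yes; vibration at speed yes; visible smoke NO; coolant loss yes; burning smell yes
(G) clogged fuel injector — fuel economy normal yes; misfire codes yes; knocking noise NO; vibration at speed yes; visible smoke yes; coolant loss NO; burning smell yes
(D) is the only candidate with no mismatches.

D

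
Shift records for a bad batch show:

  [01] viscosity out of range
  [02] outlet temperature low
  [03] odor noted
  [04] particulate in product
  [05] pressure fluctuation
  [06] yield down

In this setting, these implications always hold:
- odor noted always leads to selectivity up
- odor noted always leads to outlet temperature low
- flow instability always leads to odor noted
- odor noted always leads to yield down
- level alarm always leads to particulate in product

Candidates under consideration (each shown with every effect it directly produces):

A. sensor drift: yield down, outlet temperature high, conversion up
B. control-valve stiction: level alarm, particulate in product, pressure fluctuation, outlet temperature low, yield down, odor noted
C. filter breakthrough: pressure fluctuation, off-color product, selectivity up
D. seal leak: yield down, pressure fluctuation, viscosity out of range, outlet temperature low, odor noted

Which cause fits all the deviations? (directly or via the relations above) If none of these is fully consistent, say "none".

Checking each candidate against the observations:
(A) sensor drift — fails on viscosity out of range, outlet temperature low, odor noted, particulate in product, pressure fluctuation (predicts outlet temperature high, not outlet temperature low)
(B) control-valve stiction — viscosity out of range NO; outlet temperature low yes; odor noted yes; particulate in product yes; pressure fluctuation yes; yield down yes
(C) filter breakthrough — does not account for viscosity out of range, outlet temperature low, odor noted, particulate in product, yield down
(D) seal leak — viscosity out of range yes; outlet temperature low yes; odor noted yes; particulate in product NO; pressure fluctuation yes; yield down yes
No candidate is consistent with all observations.

none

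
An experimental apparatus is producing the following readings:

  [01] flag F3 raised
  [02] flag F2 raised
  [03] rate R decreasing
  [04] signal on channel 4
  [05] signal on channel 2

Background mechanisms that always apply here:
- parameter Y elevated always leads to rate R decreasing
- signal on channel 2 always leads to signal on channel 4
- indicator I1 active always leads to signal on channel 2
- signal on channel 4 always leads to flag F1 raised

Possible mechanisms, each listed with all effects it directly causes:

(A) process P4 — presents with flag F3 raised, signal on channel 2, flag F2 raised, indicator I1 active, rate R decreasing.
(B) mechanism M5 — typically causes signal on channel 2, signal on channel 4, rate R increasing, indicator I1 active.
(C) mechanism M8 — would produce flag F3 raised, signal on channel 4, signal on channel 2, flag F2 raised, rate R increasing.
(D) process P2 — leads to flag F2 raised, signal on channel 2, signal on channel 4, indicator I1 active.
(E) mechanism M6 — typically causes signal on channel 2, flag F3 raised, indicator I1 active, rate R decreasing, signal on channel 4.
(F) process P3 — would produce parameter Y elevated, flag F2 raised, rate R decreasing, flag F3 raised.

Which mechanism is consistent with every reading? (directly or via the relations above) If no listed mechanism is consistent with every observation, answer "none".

Checking each candidate against the observations:
(A) process P4 — accounts for every observation (signal on channel 4 by signal on channel 2 → signal on channel 4)
(B) mechanism M5 — flag F3 raised ✗; flag F2 raised ✗; rate R decreasing ✗; signal on channel 4 ✓; signal on channel 2 ✓
(C) mechanism M8 — fails on rate R decreasing (predicts rate R increasing, not rate R decreasing)
(D) process P2 — does not account for flag F3 raised, rate R decreasing
(E) mechanism M6 — flag F3 raised ✓; flag F2 raised ✗; rate R decreasing ✓; signal on channel 4 ✓; signal on channel 2 ✓
(F) process P3 — does not account for signal on channel 4, signal on channel 2
(A) alone accounts for all the evidence.

A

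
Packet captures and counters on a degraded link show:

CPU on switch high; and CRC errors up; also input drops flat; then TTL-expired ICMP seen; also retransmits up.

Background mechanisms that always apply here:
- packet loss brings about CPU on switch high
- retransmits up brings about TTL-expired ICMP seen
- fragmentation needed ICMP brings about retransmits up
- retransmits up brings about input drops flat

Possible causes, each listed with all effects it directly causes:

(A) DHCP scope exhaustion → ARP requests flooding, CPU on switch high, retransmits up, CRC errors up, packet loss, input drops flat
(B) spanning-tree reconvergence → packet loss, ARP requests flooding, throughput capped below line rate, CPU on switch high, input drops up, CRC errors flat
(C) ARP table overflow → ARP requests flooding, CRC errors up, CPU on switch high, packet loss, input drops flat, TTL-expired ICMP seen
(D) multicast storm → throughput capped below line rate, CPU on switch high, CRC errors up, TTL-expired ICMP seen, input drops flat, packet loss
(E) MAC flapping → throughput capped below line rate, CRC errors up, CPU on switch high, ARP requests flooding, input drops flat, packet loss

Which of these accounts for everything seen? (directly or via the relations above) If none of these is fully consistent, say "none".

A

Checking each candidate against the observations:
(A) DHCP scope exhaustion — CPU on switch high yes; CRC errors up yes; input drops flat yes; TTL-expired ICMP seen yes (through retransmits up → TTL-expired ICMP seen); retransmits up yes
(B) spanning-tree reconvergence — fails on CRC errors up, input drops flat, TTL-expired ICMP seen, retransmits up (predicts CRC errors flat, not CRC errors up; predicts input drops up, not input drops flat)
(C) ARP table overflow — CPU on switch high yes; CRC errors up yes; input drops flat yes; TTL-expired ICMP seen yes; retransmits up NO
(D) multicast storm — CPU on switch high yes; CRC errors up yes; input drops flat yes; TTL-expired ICMP seen yes; retransmits up NO
(E) MAC flapping — does not account for TTL-expired ICMP seen, retransmits up
Only (A) is consistent with every observation.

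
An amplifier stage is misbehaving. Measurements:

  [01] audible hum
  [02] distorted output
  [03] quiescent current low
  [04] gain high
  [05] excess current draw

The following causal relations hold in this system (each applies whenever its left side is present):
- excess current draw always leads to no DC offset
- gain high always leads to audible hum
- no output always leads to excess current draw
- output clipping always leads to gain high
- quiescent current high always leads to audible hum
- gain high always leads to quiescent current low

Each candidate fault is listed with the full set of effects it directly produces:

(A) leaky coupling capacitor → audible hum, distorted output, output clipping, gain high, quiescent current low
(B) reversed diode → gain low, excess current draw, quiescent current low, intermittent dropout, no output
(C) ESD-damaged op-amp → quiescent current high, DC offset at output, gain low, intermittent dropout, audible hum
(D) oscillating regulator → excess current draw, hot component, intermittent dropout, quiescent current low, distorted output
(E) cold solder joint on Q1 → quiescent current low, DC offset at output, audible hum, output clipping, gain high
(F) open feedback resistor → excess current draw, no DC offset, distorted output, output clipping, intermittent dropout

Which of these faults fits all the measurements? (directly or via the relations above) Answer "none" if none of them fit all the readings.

Testing each hypothesis:
(A) leaky coupling capacitor — audible hum ✓; distorted output ✓; quiescent current low ✓; gain high ✓; excess current draw ✗
(B) reversed diode — audible hum ✗; distorted output ✗; quiescent current low ✓; gain high ✗; excess current draw ✓
(C) ESD-damaged op-amp — audible hum ✓; distorted output ✗; quiescent current low ✗; gain high ✗; excess current draw ✗
(D) oscillating regulator — audible hum ✗; distorted output ✓; quiescent current low ✓; gain high ✗; excess current draw ✓
(E) cold solder joint on Q1 — audible hum ✓; distorted output ✗; quiescent current low ✓; gain high ✓; excess current draw ✗
(F) open feedback resistor — accounts for every observation (audible hum via output clipping → gain high → audible hum)
(F) alone accounts for all the evidence.

F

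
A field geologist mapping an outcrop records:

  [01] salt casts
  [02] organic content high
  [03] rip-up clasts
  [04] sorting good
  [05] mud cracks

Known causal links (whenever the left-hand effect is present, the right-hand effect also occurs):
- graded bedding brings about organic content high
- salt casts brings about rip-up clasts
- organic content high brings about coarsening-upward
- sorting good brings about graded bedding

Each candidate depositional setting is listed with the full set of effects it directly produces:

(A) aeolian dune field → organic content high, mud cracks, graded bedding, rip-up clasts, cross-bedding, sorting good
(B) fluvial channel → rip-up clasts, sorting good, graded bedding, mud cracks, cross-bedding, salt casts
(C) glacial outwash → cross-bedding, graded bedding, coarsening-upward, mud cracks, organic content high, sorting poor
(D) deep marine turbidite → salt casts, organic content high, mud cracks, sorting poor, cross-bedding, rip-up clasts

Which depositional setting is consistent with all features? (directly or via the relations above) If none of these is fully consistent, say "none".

B

Per-candidate check:
(A) aeolian dune field — does not account for salt casts
(B) fluvial channel — accounts for every observation (organic content high through graded bedding → organic content high)
(C) glacial outwash — salt casts ✗; organic content high ✓; rip-up clasts ✗; sorting good ✗; mud cracks ✓
(D) deep marine turbidite — salt casts ✓; organic content high ✓; rip-up clasts ✓; sorting good ✗; mud cracks ✓
(B) alone accounts for all the evidence.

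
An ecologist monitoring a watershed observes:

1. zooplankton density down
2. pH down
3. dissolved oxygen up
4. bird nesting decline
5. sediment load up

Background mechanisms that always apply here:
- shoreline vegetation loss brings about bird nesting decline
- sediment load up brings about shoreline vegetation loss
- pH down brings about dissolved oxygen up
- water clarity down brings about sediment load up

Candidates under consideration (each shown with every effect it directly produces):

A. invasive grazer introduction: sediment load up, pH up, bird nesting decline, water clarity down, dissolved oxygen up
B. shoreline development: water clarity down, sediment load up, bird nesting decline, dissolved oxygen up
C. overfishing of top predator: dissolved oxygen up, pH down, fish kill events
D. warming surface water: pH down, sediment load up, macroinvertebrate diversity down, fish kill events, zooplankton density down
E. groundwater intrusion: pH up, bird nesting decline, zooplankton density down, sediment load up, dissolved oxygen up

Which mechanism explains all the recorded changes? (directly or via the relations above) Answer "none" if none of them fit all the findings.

Per-candidate check:
(A) invasive grazer introduction — fails on zooplankton density down, pH down (predicts pH up, not pH down)
(B) shoreline development — zooplankton density down ✗; pH down ✗; dissolved oxygen up ✓; bird nesting decline ✓; sediment load up ✓
(C) overfishing of top predator — zooplankton density down ✗; pH down ✓; dissolved oxygen up ✓; bird nesting decline ✗; sediment load up ✗
(D) warming surface water — zooplankton density down ✓; pH down ✓; dissolved oxygen up ✓ (through pH down → dissolved oxygen up); bird nesting decline ✓ (through sediment load up → shoreline vegetation loss → bird nesting decline); sediment load up ✓
(E) groundwater intrusion — fails on pH down (predicts pH up, not pH down)
(D) is the only candidate with no mismatches.

D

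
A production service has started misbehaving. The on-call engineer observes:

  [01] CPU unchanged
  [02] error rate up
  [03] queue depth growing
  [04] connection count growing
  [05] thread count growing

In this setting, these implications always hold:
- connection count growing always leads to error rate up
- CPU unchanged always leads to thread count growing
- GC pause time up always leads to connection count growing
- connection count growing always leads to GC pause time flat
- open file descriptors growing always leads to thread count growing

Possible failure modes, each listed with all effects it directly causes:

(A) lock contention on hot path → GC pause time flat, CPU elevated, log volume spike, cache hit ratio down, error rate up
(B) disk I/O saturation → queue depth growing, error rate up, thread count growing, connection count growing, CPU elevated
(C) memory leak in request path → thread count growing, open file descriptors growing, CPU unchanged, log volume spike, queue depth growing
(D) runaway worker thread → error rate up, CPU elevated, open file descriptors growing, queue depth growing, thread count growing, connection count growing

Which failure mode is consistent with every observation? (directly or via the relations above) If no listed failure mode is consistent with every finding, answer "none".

Per-candidate check:
(A) lock contention on hot path — CPU unchanged miss; error rate up match; queue depth growing miss; connection count growing miss; thread count growing miss
(B) disk I/O saturation — CPU unchanged miss; error rate up match; queue depth growing match; connection count growing match; thread count growing match
(C) memory leak in request path — does not account for error rate up, connection count growing
(D) runaway worker thread — fails on CPU unchanged (predicts CPU elevated, not CPU unchanged)
No candidate is consistent with all observations.

none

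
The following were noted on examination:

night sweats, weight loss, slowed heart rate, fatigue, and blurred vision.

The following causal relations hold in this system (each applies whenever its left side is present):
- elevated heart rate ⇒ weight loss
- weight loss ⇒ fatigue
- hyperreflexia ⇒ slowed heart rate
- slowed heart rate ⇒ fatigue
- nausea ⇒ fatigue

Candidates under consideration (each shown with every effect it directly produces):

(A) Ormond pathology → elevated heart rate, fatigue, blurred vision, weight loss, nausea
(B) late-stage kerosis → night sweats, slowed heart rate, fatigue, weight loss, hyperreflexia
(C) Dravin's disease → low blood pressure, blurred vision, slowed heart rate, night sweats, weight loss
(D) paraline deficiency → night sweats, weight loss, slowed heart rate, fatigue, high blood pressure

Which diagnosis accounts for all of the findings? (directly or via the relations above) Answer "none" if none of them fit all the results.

C

Testing each hypothesis:
(A) Ormond pathology — night sweats miss; weight loss match; slowed heart rate miss; fatigue match; blurred vision match
(B) late-stage kerosis — does not account for blurred vision
(C) Dravin's disease — night sweats match; weight loss match; slowed heart rate match; fatigue match (through slowed heart rate → fatigue); blurred vision match
(D) paraline deficiency — does not account for blurred vision
Only (C) is consistent with every observation.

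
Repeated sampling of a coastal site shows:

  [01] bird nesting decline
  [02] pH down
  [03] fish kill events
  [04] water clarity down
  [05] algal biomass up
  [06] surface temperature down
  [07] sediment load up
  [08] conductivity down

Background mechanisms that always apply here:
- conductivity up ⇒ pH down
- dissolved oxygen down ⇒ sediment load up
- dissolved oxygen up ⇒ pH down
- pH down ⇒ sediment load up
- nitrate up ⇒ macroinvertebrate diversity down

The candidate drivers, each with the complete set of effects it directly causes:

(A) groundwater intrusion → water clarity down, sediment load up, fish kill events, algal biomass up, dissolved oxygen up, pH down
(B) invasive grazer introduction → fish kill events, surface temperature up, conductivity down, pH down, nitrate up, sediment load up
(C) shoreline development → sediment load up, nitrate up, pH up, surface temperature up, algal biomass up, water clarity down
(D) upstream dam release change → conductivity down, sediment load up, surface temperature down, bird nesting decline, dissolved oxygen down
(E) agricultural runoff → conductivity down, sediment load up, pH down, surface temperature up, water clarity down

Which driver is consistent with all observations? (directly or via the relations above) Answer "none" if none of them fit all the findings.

For each candidate, compare predicted effects to what was observed:
(A) groundwater intrusion — bird nesting decline NO; pH down yes; fish kill events yes; water clarity down yes; algal biomass up yes; surface temperature down NO; sediment load up yes; conductivity down NO
(B) invasive grazer introduction — bird nesting decline NO; pH down yes; fish kill events yes; water clarity down NO; algal biomass up NO; surface temperature down NO; sediment load up yes; conductivity down yes
(C) shoreline development — bird nesting decline NO; pH down NO; fish kill events NO; water clarity down yes; algal biomass up yes; surface temperature down NO; sediment load up yes; conductivity down NO
(D) upstream dam release change — does not account for pH down, fish kill events, water clarity down, algal biomass up
(E) agricultural runoff — bird nesting decline NO; pH down yes; fish kill events NO; water clarity down yes; algal biomass up NO; surface temperature down NO; sediment load up yes; conductivity down yes
Every candidate fails on at least one observation.

none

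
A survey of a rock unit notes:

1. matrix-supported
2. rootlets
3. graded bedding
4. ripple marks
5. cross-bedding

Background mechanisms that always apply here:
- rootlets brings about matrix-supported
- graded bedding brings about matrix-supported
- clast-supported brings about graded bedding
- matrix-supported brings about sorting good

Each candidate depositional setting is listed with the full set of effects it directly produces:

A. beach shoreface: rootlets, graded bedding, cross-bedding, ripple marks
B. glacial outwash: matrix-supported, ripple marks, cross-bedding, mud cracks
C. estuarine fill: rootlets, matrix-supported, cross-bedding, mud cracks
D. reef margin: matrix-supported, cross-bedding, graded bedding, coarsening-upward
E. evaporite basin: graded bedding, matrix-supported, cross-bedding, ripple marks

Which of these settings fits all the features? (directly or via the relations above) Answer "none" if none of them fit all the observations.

A

For each candidate, compare predicted effects to what was observed:
(A) beach shoreface — accounts for every observation (matrix-supported via rootlets → matrix-supported)
(B) glacial outwash — matrix-supported ✓; rootlets ✗; graded bedding ✗; ripple marks ✓; cross-bedding ✓
(C) estuarine fill — matrix-supported ✓; rootlets ✓; graded bedding ✗; ripple marks ✗; cross-bedding ✓
(D) reef margin — does not account for rootlets, ripple marks
(E) evaporite basin — does not account for rootlets
(A) alone accounts for all the evidence.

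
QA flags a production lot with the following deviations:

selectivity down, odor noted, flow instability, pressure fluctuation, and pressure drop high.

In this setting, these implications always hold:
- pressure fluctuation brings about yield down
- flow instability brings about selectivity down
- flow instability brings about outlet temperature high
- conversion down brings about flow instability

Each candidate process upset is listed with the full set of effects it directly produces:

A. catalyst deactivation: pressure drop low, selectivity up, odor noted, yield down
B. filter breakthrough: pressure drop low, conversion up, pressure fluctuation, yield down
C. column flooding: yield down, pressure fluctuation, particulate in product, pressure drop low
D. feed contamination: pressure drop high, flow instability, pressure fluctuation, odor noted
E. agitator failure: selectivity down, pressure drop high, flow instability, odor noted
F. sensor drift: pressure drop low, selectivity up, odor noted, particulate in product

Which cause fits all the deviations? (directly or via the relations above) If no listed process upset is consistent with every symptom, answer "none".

Checking each candidate against the observations:
(A) catalyst deactivation — selectivity down -; odor noted +; flow instability -; pressure fluctuation -; pressure drop high -
(B) filter breakthrough — selectivity down -; odor noted -; flow instability -; pressure fluctuation +; pressure drop high -
(C) column flooding — fails on selectivity down, odor noted, flow instability, pressure drop high (predicts pressure drop low, not pressure drop high)
(D) feed contamination — selectivity down + (via flow instability → selectivity down); odor noted +; flow instability +; pressure fluctuation +; pressure drop high +
(E) agitator failure — does not account for pressure fluctuation
(F) sensor drift — fails on selectivity down, flow instability, pressure fluctuation, pressure drop high (predicts selectivity up, not selectivity down; predicts pressure drop low, not pressure drop high)
(D) alone accounts for all the evidence.

D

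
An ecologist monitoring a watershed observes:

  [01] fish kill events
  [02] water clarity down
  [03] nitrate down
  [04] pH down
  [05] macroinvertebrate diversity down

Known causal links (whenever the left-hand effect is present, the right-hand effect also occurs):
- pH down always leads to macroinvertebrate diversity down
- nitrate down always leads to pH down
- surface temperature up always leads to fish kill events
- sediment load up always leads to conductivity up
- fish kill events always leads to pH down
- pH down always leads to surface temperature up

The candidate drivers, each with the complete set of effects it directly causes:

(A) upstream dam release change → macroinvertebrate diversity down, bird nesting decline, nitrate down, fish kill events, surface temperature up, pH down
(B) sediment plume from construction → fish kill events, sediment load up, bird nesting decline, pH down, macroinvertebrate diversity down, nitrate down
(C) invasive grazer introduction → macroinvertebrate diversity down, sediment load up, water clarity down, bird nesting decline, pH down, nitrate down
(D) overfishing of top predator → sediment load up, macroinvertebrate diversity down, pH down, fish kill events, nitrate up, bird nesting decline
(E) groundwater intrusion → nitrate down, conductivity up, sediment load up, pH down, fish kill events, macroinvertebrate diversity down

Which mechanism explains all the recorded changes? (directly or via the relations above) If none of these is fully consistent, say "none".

Per-candidate check:
(A) upstream dam release change — fish kill events yes; water clarity down NO; nitrate down yes; pH down yes; macroinvertebrate diversity down yes
(B) sediment plume from construction — fish kill events yes; water clarity down NO; nitrate down yes; pH down yes; macroinvertebrate diversity down yes
(C) invasive grazer introduction — fish kill events yes (through pH down → surface temperature up → fish kill events); water clarity down yes; nitrate down yes; pH down yes; macroinvertebrate diversity down yes
(D) overfishing of top predator — fish kill events yes; water clarity down NO; nitrate down NO; pH down yes; macroinvertebrate diversity down yes
(E) groundwater intrusion — fish kill events yes; water clarity down NO; nitrate down yes; pH down yes; macroinvertebrate diversity down yes
Only (C) is consistent with every observation.

C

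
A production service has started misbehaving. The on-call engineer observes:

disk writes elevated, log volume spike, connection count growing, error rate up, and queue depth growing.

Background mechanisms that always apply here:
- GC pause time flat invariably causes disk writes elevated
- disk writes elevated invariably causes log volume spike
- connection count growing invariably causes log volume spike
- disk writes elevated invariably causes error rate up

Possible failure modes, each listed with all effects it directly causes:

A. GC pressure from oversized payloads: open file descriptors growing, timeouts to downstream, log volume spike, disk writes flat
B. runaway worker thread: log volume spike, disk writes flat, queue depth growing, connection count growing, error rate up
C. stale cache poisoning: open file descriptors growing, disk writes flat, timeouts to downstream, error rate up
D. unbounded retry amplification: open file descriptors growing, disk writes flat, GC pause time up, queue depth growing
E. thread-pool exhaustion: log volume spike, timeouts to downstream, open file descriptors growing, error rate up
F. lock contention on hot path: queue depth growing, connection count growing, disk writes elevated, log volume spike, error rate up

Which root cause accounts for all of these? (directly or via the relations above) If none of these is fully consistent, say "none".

F

Checking each candidate against the observations:
(A) GC pressure from oversized payloads — disk writes elevated miss; log volume spike match; connection count growing miss; error rate up miss; queue depth growing miss
(B) runaway worker thread — fails on disk writes elevated (predicts disk writes flat, not disk writes elevated)
(C) stale cache poisoning — disk writes elevated miss; log volume spike miss; connection count growing miss; error rate up match; queue depth growing miss
(D) unbounded retry amplification — fails on disk writes elevated, log volume spike, connection count growing, error rate up (predicts disk writes flat, not disk writes elevated)
(E) thread-pool exhaustion — does not account for disk writes elevated, connection count growing, queue depth growing
(F) lock contention on hot path — accounts for every observation
(F) alone accounts for all the evidence.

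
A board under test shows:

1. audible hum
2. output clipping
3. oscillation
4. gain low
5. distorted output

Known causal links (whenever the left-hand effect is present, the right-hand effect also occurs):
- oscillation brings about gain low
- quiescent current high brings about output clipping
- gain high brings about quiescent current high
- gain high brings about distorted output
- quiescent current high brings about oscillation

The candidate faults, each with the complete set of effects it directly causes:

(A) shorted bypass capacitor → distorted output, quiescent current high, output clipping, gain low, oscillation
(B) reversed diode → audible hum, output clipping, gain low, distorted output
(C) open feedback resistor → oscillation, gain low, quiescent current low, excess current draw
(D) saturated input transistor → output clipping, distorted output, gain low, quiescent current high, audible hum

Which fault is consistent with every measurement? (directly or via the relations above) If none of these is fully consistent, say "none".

Per-candidate check:
(A) shorted bypass capacitor — audible hum miss; output clipping match; oscillation match; gain low match; distorted output match
(B) reversed diode — audible hum match; output clipping match; oscillation miss; gain low match; distorted output match
(C) open feedback resistor — audible hum miss; output clipping miss; oscillation match; gain low match; distorted output miss
(D) saturated input transistor — accounts for every observation (oscillation by quiescent current high → oscillation)
(D) alone accounts for all the evidence.

D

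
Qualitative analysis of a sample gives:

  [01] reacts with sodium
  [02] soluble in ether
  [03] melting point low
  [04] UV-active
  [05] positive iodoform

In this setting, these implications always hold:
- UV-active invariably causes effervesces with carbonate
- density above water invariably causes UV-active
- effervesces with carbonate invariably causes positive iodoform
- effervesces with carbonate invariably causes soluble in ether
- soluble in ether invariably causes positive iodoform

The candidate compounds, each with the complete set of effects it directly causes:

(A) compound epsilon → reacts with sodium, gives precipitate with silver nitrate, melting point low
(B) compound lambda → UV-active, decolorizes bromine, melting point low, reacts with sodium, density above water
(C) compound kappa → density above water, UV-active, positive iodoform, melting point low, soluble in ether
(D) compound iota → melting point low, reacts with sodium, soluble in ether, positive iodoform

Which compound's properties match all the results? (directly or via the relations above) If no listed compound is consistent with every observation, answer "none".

B

For each candidate, compare predicted effects to what was observed:
(A) compound epsilon — reacts with sodium +; soluble in ether -; melting point low +; UV-active -; positive iodoform -
(B) compound lambda — accounts for every observation (soluble in ether by UV-active → effervesces with carbonate → soluble in ether)
(C) compound kappa — does not account for reacts with sodium
(D) compound iota — reacts with sodium +; soluble in ether +; melting point low +; UV-active -; positive iodoform +
(B) is the only candidate with no mismatches.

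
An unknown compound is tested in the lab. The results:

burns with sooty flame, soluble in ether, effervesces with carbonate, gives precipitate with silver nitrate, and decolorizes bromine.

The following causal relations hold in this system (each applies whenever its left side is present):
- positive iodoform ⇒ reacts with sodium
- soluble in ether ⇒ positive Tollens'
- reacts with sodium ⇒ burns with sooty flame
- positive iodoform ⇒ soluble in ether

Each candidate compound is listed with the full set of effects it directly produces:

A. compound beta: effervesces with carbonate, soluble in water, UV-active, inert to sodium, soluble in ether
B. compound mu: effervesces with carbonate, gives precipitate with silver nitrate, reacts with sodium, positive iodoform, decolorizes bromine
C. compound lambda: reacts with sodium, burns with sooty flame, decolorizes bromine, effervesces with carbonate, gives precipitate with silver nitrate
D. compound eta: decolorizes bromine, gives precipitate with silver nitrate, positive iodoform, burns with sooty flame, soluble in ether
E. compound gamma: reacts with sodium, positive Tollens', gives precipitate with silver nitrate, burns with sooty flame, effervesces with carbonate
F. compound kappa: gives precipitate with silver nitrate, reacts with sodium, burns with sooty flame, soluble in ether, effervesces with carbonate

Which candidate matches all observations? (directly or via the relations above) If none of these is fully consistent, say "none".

B

Testing each hypothesis:
(A) compound beta — does not account for burns with sooty flame, gives precipitate with silver nitrate, decolorizes bromine
(B) compound mu — accounts for every observation (burns with sooty flame through reacts with sodium → burns with sooty flame)
(C) compound lambda — does not account for soluble in ether
(D) compound eta — does not account for effervesces with carbonate
(E) compound gamma — does not account for soluble in ether, decolorizes bromine
(F) compound kappa — does not account for decolorizes bromine
Only (B) is consistent with every observation.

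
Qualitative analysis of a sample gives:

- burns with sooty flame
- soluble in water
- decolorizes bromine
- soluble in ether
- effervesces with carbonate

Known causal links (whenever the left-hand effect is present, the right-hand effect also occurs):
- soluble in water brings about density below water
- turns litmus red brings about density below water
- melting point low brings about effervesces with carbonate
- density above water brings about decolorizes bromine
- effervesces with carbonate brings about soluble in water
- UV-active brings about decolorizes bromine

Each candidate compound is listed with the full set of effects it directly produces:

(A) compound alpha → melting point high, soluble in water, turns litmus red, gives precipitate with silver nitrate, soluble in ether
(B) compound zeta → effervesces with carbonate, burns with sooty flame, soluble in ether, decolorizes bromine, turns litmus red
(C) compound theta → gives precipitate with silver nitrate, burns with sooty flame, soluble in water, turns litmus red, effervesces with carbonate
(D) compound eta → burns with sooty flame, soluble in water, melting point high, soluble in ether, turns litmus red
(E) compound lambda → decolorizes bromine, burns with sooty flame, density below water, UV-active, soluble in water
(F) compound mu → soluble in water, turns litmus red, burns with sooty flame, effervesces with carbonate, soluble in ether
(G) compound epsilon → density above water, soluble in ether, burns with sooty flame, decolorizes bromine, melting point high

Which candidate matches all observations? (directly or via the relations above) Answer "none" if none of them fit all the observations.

B

For each candidate, compare predicted effects to what was observed:
(A) compound alpha — does not account for burns with sooty flame, decolorizes bromine, effervesces with carbonate
(B) compound zeta — burns with sooty flame +; soluble in water + (by effervesces with carbonate → soluble in water); decolorizes bromine +; soluble in ether +; effervesces with carbonate +
(C) compound theta — does not account for decolorizes bromine, soluble in ether
(D) compound eta — burns with sooty flame +; soluble in water +; decolorizes bromine -; soluble in ether +; effervesces with carbonate -
(E) compound lambda — does not account for soluble in ether, effervesces with carbonate
(F) compound mu — burns with sooty flame +; soluble in water +; decolorizes bromine -; soluble in ether +; effervesces with carbonate +
(G) compound epsilon — does not account for soluble in water, effervesces with carbonate
(B) is the only candidate with no mismatches.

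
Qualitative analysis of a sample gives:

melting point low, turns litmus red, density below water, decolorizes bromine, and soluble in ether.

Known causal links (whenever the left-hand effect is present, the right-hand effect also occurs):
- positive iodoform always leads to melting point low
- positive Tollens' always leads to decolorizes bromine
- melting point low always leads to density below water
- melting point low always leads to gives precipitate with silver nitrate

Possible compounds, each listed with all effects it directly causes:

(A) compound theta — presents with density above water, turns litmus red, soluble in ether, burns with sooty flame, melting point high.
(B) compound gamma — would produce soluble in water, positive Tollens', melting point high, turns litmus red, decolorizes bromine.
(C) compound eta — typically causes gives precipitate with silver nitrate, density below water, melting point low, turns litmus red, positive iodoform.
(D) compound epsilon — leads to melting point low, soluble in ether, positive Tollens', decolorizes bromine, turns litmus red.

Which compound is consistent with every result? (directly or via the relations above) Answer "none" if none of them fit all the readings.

D

For each candidate, compare predicted effects to what was observed:
(A) compound theta — fails on melting point low, density below water, decolorizes bromine (predicts melting point high, not melting point low; predicts density above water, not density below water)
(B) compound gamma — fails on melting point low, density below water, soluble in ether (predicts melting point high, not melting point low)
(C) compound eta — does not account for decolorizes bromine, soluble in ether
(D) compound epsilon — melting point low match; turns litmus red match; density below water match (through melting point low → density below water); decolorizes bromine match; soluble in ether match
(D) alone accounts for all the evidence.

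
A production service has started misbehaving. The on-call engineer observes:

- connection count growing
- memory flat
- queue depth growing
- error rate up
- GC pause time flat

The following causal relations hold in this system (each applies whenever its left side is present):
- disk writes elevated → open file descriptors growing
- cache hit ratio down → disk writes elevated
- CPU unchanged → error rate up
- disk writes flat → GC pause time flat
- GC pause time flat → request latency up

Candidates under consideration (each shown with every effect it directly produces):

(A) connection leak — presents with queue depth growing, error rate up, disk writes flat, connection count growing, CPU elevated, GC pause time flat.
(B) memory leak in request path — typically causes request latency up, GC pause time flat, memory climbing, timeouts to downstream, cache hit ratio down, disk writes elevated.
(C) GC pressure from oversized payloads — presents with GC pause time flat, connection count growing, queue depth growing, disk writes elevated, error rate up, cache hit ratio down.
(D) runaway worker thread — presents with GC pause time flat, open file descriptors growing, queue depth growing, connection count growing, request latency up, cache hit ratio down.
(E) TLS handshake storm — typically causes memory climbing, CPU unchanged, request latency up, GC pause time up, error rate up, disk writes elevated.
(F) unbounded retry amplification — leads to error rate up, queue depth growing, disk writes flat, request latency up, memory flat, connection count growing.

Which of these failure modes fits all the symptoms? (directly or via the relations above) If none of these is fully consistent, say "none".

F

For each candidate, compare predicted effects to what was observed:
(A) connection leak — connection count growing +; memory flat -; queue depth growing +; error rate up +; GC pause time flat +
(B) memory leak in request path — connection count growing -; memory flat -; queue depth growing -; error rate up -; GC pause time flat +
(C) GC pressure from oversized payloads — connection count growing +; memory flat -; queue depth growing +; error rate up +; GC pause time flat +
(D) runaway worker thread — connection count growing +; memory flat -; queue depth growing +; error rate up -; GC pause time flat +
(E) TLS handshake storm — fails on connection count growing, memory flat, queue depth growing, GC pause time flat (predicts memory climbing, not memory flat; predicts GC pause time up, not GC pause time flat)
(F) unbounded retry amplification — connection count growing +; memory flat +; queue depth growing +; error rate up +; GC pause time flat + (by disk writes flat → GC pause time flat)
(F) alone accounts for all the evidence.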